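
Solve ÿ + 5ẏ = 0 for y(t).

Characteristic equation r² + 5r = 0 factors as (r + 5)r = 0, so r = -5, 0.
Hence y_h = C1*exp(-5*t) + C2.

y = C2 + C1*exp(-5*t)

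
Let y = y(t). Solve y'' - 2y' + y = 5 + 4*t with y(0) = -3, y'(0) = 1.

Characteristic equation r² - 2r + 1 = 0 has discriminant (-2)² - 4·(1) = 0, so r = 1 is a repeated root.
Hence y_h = (C1 + C2*t)*exp(t).
For the particular solution try y_p = A0 + A1*t. Substituting and matching coefficients of each power of t gives A0 = 13, A1 = 4, so y_p = 13 + 4*t.
General solution: y = 13 + 4*t + C1*exp(t) + C2*t*exp(t).
Apply the initial conditions: y(0) = 13 + C1 = -3 and y'(0) = 4 + C1 + C2 = 1. Solving gives C1 = -16, C2 = 13.

y = 13 - 16*exp(t) + 4*t + 13*t*exp(t)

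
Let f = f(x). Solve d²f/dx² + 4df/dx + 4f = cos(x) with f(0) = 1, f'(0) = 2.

Characteristic equation r² + 4r + 4 = 0 has discriminant (4)² - 4·(4) = 0, so r = -2 is a repeated root.
Hence f_h = (C1 + C2*x)*exp(-2*x).
Try f_p = A*cos(x) + B*sin(x). Substituting and equating the coefficients of cos(x) and sin(x) gives A = 3/25, B = 4/25, so f_p = 3*cos(x)/25 + 4*sin(x)/25.
General solution: f = 3*cos(x)/25 + 4*sin(x)/25 + C1*exp(-2*x) + C2*x*exp(-2*x).
Apply the initial conditions: f(0) = 3/25 + C1 = 1 and f'(0) = 4/25 + C2 - 2*C1 = 2. Solving gives C1 = 22/25, C2 = 18/5.

f = 3*cos(x)/25 + 4*sin(x)/25 + 22*exp(-2*x)/25 + 18*x*exp(-2*x)/5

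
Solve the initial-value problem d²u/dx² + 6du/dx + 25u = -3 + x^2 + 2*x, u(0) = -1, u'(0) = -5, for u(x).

u = -2153/15625 + x**2/25 + 38*x/625 - 119491*exp(-3*x)*sin(4*x)/62500 - 13472*cos(4*x)*exp(-3*x)/15625

Characteristic equation r² + 6r + 25 = 0 has discriminant (6)² - 4·(25) = -64 < 0, so r = -3 ± 4i.
Hence u_h = C1*cos(4*x)*exp(-3*x) + C2*exp(-3*x)*sin(4*x).
For the particular solution try u_p = A0 + A1*x + A2*x^2. Substituting and matching coefficients of each power of x gives A0 = -2153/15625, A1 = 38/625, A2 = 1/25, so u_p = -2153/15625 + x^2/25 + 38*x/625.
General solution: u = -2153/15625 + x^2/25 + 38*x/625 + C1*cos(4*x)*exp(-3*x) + C2*exp(-3*x)*sin(4*x).
Apply the initial conditions: u(0) = -2153/15625 + C1 = -1 and u'(0) = 38/625 - 3*C1 + 4*C2 = -5. Solving gives C1 = -13472/15625, C2 = -119491/62500.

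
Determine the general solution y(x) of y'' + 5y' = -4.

Characteristic equation r² + 5r = 0 factors as (r + 5)r = 0, so r = -5, 0.
Hence y_h = C1*exp(-5*x) + C2.
Since 1 solves the homogeneous equation (r = 0 is a root of multiplicity 1), multiply the trial by x. Try y_p = A*x. Substituting into the equation and dividing by 1 gives A = -4/5, so y_p = -4*x/5.

y = C2 - 4*x/5 + C1*exp(-5*x)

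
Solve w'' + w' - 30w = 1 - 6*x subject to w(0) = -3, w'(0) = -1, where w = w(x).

Characteristic equation r² + r - 30 = 0 factors as (r + 6)(r - 5) = 0, so r = -6, 5.
Hence w_h = C1*exp(-6*x) + C2*exp(5*x).
For the particular solution try w_p = A0 + A1*x. Substituting and matching coefficients of each power of x gives A0 = -2/75, A1 = 1/5, so w_p = -2/75 + x/5.
General solution: w = -2/75 + x/5 + C1*exp(-6*x) + C2*exp(5*x).
Apply the initial conditions: w(0) = -2/75 + C1 + C2 = -3 and w'(0) = 1/5 - 6*C1 + 5*C2 = -1. Solving gives C1 = -41/33, C2 = -476/275.

w = -2/75 - 476*exp(5*x)/275 - 41*exp(-6*x)/33 + x/5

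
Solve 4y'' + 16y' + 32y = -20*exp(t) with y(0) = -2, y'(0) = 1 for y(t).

y = -5*exp(t)/13 - 21*cos(2*t)*exp(-2*t)/13 - 12*exp(-2*t)*sin(2*t)/13

Divide through by 4: y'' + 4y' + 8y = -5*exp(t).
Characteristic equation r² + 4r + 8 = 0 has discriminant (4)² - 4·(8) = -16 < 0, so r = -2 ± 2i.
Hence y_h = C1*cos(2*t)*exp(-2*t) + C2*exp(-2*t)*sin(2*t).
Try y_p = A*exp(t). Substituting into the equation and dividing by exp(t) gives A = -5/13, so y_p = -5*exp(t)/13.
General solution: y = -5*exp(t)/13 + C1*cos(2*t)*exp(-2*t) + C2*exp(-2*t)*sin(2*t).
Apply the initial conditions: y(0) = -5/13 + C1 = -2 and y'(0) = -5/13 - 2*C1 + 2*C2 = 1. Solving gives C1 = -21/13, C2 = -12/13.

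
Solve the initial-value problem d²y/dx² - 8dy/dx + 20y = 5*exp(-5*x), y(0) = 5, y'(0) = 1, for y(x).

Characteristic equation r² - 8r + 20 = 0 has discriminant (-8)² - 4·(20) = -16 < 0, so r = 4 ± 2i.
Hence y_h = C1*cos(2*x)*exp(4*x) + C2*exp(4*x)*sin(2*x).
Try y_p = A*exp(-5*x). Substituting into the equation and dividing by exp(-5*x) gives A = 1/17, so y_p = exp(-5*x)/17.
General solution: y = exp(-5*x)/17 + C1*cos(2*x)*exp(4*x) + C2*exp(4*x)*sin(2*x).
Apply the initial conditions: y(0) = 1/17 + C1 = 5 and y'(0) = -5/17 + 2*C2 + 4*C1 = 1. Solving gives C1 = 84/17, C2 = -157/17.

y = exp(-5*x)/17 - 157*exp(4*x)*sin(2*x)/17 + 84*cos(2*x)*exp(4*x)/17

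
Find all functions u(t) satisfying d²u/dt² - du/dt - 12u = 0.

Characteristic equation r² - r - 12 = 0 factors as (r - 4)(r + 3) = 0, so r = 4, -3.
Hence u_h = C1*exp(4*t) + C2*exp(-3*t).

u = C1*exp(4*t) + C2*exp(-3*t)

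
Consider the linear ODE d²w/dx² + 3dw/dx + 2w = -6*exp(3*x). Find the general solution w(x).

Characteristic equation r² + 3r + 2 = 0 factors as (r + 2)(r + 1) = 0, so r = -2, -1.
Hence w_h = C1*exp(-2*x) + C2*exp(-x).
Try w_p = A*exp(3*x). Substituting into the equation and dividing by exp(3*x) gives A = -3/10, so w_p = -3*exp(3*x)/10.

w = -3*exp(3*x)/10 + C1*exp(-2*x) + C2*exp(-x)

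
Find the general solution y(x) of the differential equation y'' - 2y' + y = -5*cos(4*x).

y = 40*sin(4*x)/289 + 75*cos(4*x)/289 + C1*exp(x) + C2*x*exp(x)

Characteristic equation r² - 2r + 1 = 0 has discriminant (-2)² - 4·(1) = 0, so r = 1 is a repeated root.
Hence y_h = (C1 + C2*x)*exp(x).
Try y_p = A*cos(4*x) + B*sin(4*x). Substituting and equating the coefficients of cos(4x) and sin(4x) gives A = 75/289, B = 40/289, so y_p = 40*sin(4*x)/289 + 75*cos(4*x)/289.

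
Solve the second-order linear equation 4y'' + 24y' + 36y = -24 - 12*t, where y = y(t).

y = -4/9 - t/3 + C1*exp(-3*t) + C2*t*exp(-3*t)

Divide through by 4: y'' + 6y' + 9y = -6 - 3*t.
Characteristic equation r² + 6r + 9 = 0 has discriminant (6)² - 4·(9) = 0, so r = -3 is a repeated root.
Hence y_h = (C1 + C2*t)*exp(-3*t).
For the particular solution try y_p = A0 + A1*t. Substituting and matching coefficients of each power of t gives A0 = -4/9, A1 = -1/3, so y_p = -4/9 - t/3.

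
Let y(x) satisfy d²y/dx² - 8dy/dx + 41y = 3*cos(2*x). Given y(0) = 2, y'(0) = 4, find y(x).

Characteristic equation r² - 8r + 41 = 0 has discriminant (-8)² - 4·(41) = -100 < 0, so r = 4 ± 5i.
Hence y_h = C1*cos(5*x)*exp(4*x) + C2*exp(4*x)*sin(5*x).
Try y_p = A*cos(2*x) + B*sin(2*x). Substituting and equating the coefficients of cos(2x) and sin(2x) gives A = 111/1625, B = -48/1625, so y_p = -48*sin(2*x)/1625 + 111*cos(2*x)/1625.
General solution: y = -48*sin(2*x)/1625 + 111*cos(2*x)/1625 + C1*cos(5*x)*exp(4*x) + C2*exp(4*x)*sin(5*x).
Apply the initial conditions: y(0) = 111/1625 + C1 = 2 and y'(0) = -96/1625 + 4*C1 + 5*C2 = 4. Solving gives C1 = 3139/1625, C2 = -1192/1625.

y = -48*sin(2*x)/1625 + 111*cos(2*x)/1625 - 1192*exp(4*x)*sin(5*x)/1625 + 3139*cos(5*x)*exp(4*x)/1625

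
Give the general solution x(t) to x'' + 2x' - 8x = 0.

x = C1*exp(-4*t) + C2*exp(2*t)

Characteristic equation r² + 2r - 8 = 0 factors as (r + 4)(r - 2) = 0, so r = -4, 2.
Hence x_h = C1*exp(-4*t) + C2*exp(2*t).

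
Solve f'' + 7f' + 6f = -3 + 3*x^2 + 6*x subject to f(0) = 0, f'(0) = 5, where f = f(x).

f = -17/36 + x**2/2 - 203*exp(-6*x)/180 - x/6 + 8*exp(-x)/5

Characteristic equation r² + 7r + 6 = 0 factors as (r + 1)(r + 6) = 0, so r = -1, -6.
Hence f_h = C1*exp(-x) + C2*exp(-6*x).
For the particular solution try f_p = A0 + A1*x + A2*x^2. Substituting and matching coefficients of each power of x gives A0 = -17/36, A1 = -1/6, A2 = 1/2, so f_p = -17/36 + x^2/2 - x/6.
General solution: f = -17/36 + x^2/2 - x/6 + C1*exp(-x) + C2*exp(-6*x).
Apply the initial conditions: f(0) = -17/36 + C1 + C2 = 0 and f'(0) = -1/6 - C1 - 6*C2 = 5. Solving gives C1 = 8/5, C2 = -203/180.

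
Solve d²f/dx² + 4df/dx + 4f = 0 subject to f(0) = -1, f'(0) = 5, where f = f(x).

f = -exp(-2*x) + 3*x*exp(-2*x)

Characteristic equation r² + 4r + 4 = 0 has discriminant (4)² - 4·(4) = 0, so r = -2 is a repeated root.
Hence f_h = (C1 + C2*x)*exp(-2*x).
Apply the initial conditions: f(0) = C1 = -1 and f'(0) = C2 - 2*C1 = 5. Solving gives C1 = -1, C2 = 3.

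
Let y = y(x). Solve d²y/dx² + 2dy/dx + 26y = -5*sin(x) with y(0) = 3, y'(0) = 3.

Characteristic equation r² + 2r + 26 = 0 has discriminant (2)² - 4·(26) = -100 < 0, so r = -1 ± 5i.
Hence y_h = C1*cos(5*x)*exp(-x) + C2*exp(-x)*sin(5*x).
Try y_p = A*cos(x) + B*sin(x). Substituting and equating the coefficients of cos(x) and sin(x) gives A = 10/629, B = -125/629, so y_p = -125*sin(x)/629 + 10*cos(x)/629.
General solution: y = -125*sin(x)/629 + 10*cos(x)/629 + C1*cos(5*x)*exp(-x) + C2*exp(-x)*sin(5*x).
Apply the initial conditions: y(0) = 10/629 + C1 = 3 and y'(0) = -125/629 - C1 + 5*C2 = 3. Solving gives C1 = 1877/629, C2 = 3889/3145.

y = -125*sin(x)/629 + 10*cos(x)/629 + 1877*cos(5*x)*exp(-x)/629 + 3889*exp(-x)*sin(5*x)/3145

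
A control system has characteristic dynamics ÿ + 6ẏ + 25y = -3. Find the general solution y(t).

y = -3/25 + C1*cos(4*t)*exp(-3*t) + C2*exp(-3*t)*sin(4*t)

Characteristic equation r² + 6r + 25 = 0 has discriminant (6)² - 4·(25) = -64 < 0, so r = -3 ± 4i.
Hence y_h = C1*cos(4*t)*exp(-3*t) + C2*exp(-3*t)*sin(4*t).
For the particular solution try y_p = A0. Substituting and matching coefficients of each power of t gives A0 = -3/25, so y_p = -3/25.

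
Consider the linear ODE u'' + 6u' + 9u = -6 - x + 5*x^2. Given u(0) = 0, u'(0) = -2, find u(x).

u = -2/9 - 23*x/27 + 2*exp(-3*x)/9 + 5*x**2/9 - 13*x*exp(-3*x)/27

Characteristic equation r² + 6r + 9 = 0 has discriminant (6)² - 4·(9) = 0, so r = -3 is a repeated root.
Hence u_h = (C1 + C2*x)*exp(-3*x).
For the particular solution try u_p = A0 + A1*x + A2*x^2. Substituting and matching coefficients of each power of x gives A0 = -2/9, A1 = -23/27, A2 = 5/9, so u_p = -2/9 - 23*x/27 + 5*x^2/9.
General solution: u = -2/9 - 23*x/27 + 5*x^2/9 + C1*exp(-3*x) + C2*x*exp(-3*x).
Apply the initial conditions: u(0) = -2/9 + C1 = 0 and u'(0) = -23/27 + C2 - 3*C1 = -2. Solving gives C1 = 2/9, C2 = -13/27.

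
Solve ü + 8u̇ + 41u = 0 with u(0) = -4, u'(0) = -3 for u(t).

u = -4*cos(5*t)*exp(-4*t) - 19*exp(-4*t)*sin(5*t)/5

Characteristic equation r² + 8r + 41 = 0 has discriminant (8)² - 4·(41) = -100 < 0, so r = -4 ± 5i.
Hence u_h = C1*cos(5*t)*exp(-4*t) + C2*exp(-4*t)*sin(5*t).
Apply the initial conditions: u(0) = C1 = -4 and u'(0) = -4*C1 + 5*C2 = -3. Solving gives C1 = -4, C2 = -19/5.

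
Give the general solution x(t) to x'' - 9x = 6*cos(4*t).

x = -6*cos(4*t)/25 + C1*exp(-3*t) + C2*exp(3*t)

Characteristic equation r² - 9 = 0 factors as (r + 3)(r - 3) = 0, so r = -3, 3.
Hence x_h = C1*exp(-3*t) + C2*exp(3*t).
Try x_p = A*cos(4*t) + B*sin(4*t). Substituting and equating the coefficients of cos(4t) and sin(4t) gives A = -6/25, B = 0, so x_p = -6*cos(4*t)/25.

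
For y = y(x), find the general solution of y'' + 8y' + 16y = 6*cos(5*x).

y = -54*cos(5*x)/1681 + 240*sin(5*x)/1681 + C1*exp(-4*x) + C2*x*exp(-4*x)

Characteristic equation r² + 8r + 16 = 0 has discriminant (8)² - 4·(16) = 0, so r = -4 is a repeated root.
Hence y_h = (C1 + C2*x)*exp(-4*x).
Try y_p = A*cos(5*x) + B*sin(5*x). Substituting and equating the coefficients of cos(5x) and sin(5x) gives A = -54/1681, B = 240/1681, so y_p = -54*cos(5*x)/1681 + 240*sin(5*x)/1681.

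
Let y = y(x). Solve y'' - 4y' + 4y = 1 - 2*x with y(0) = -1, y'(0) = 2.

y = -1/4 - 3*exp(2*x)/4 - x/2 + 4*x*exp(2*x)

Characteristic equation r² - 4r + 4 = 0 has discriminant (-4)² - 4·(4) = 0, so r = 2 is a repeated root.
Hence y_h = (C1 + C2*x)*exp(2*x).
For the particular solution try y_p = A0 + A1*x. Substituting and matching coefficients of each power of x gives A0 = -1/4, A1 = -1/2, so y_p = -1/4 - x/2.
General solution: y = -1/4 - x/2 + C1*exp(2*x) + C2*x*exp(2*x).
Apply the initial conditions: y(0) = -1/4 + C1 = -1 and y'(0) = -1/2 + C2 + 2*C1 = 2. Solving gives C1 = -3/4, C2 = 4.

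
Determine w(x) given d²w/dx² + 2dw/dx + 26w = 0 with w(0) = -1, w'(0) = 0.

w = -cos(5*x)*exp(-x) - exp(-x)*sin(5*x)/5

Characteristic equation r² + 2r + 26 = 0 has discriminant (2)² - 4·(26) = -100 < 0, so r = -1 ± 5i.
Hence w_h = C1*cos(5*x)*exp(-x) + C2*exp(-x)*sin(5*x).
Apply the initial conditions: w(0) = C1 = -1 and w'(0) = -C1 + 5*C2 = 0. Solving gives C1 = -1, C2 = -1/5.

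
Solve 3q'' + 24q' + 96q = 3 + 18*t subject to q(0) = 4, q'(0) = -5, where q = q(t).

Divide through by 3: q'' + 8q' + 32q = 1 + 6*t.
Characteristic equation r² + 8r + 32 = 0 has discriminant (8)² - 4·(32) = -64 < 0, so r = -4 ± 4i.
Hence q_h = C1*cos(4*t)*exp(-4*t) + C2*exp(-4*t)*sin(4*t).
For the particular solution try q_p = A0 + A1*t. Substituting and matching coefficients of each power of t gives A0 = -1/64, A1 = 3/16, so q_p = -1/64 + 3*t/16.
General solution: q = -1/64 + 3*t/16 + C1*cos(4*t)*exp(-4*t) + C2*exp(-4*t)*sin(4*t).
Apply the initial conditions: q(0) = -1/64 + C1 = 4 and q'(0) = 3/16 - 4*C1 + 4*C2 = -5. Solving gives C1 = 257/64, C2 = 87/32.

q = -1/64 + 3*t/16 + 87*exp(-4*t)*sin(4*t)/32 + 257*cos(4*t)*exp(-4*t)/64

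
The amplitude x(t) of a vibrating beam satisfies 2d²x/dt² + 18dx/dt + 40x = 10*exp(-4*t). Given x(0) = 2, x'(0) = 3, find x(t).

Divide through by 2: x'' + 9x' + 20x = 5*exp(-4*t).
Characteristic equation r² + 9r + 20 = 0 factors as (r + 5)(r + 4) = 0, so r = -5, -4.
Hence x_h = C1*exp(-5*t) + C2*exp(-4*t).
Since exp(-4*t) solves the homogeneous equation (r = -4 is a root of multiplicity 1), multiply the trial by t. Try x_p = A*t*exp(-4*t). Substituting into the equation and dividing by exp(-4*t) gives A = 5, so x_p = 5*t*exp(-4*t).
General solution: x = C1*exp(-5*t) + C2*exp(-4*t) + 5*t*exp(-4*t).
Apply the initial conditions: x(0) = C1 + C2 = 2 and x'(0) = 5 - 5*C1 - 4*C2 = 3. Solving gives C1 = -6, C2 = 8.

x = -6*exp(-5*t) + 8*exp(-4*t) + 5*t*exp(-4*t)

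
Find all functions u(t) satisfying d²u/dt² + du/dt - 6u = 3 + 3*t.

Characteristic equation r² + r - 6 = 0 factors as (r + 3)(r - 2) = 0, so r = -3, 2.
Hence u_h = C1*exp(-3*t) + C2*exp(2*t).
For the particular solution try u_p = A0 + A1*t. Substituting and matching coefficients of each power of t gives A0 = -7/12, A1 = -1/2, so u_p = -7/12 - t/2.

u = -7/12 - t/2 + C1*exp(-3*t) + C2*exp(2*t)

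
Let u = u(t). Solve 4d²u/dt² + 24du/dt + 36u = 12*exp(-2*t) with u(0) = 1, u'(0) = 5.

u = -2*exp(-3*t) + 3*exp(-2*t) + 5*t*exp(-3*t)

Divide through by 4: u'' + 6u' + 9u = 3*exp(-2*t).
Characteristic equation r² + 6r + 9 = 0 has discriminant (6)² - 4·(9) = 0, so r = -3 is a repeated root.
Hence u_h = (C1 + C2*t)*exp(-3*t).
Try u_p = A*exp(-2*t). Substituting into the equation and dividing by exp(-2*t) gives A = 3, so u_p = 3*exp(-2*t).
General solution: u = 3*exp(-2*t) + C1*exp(-3*t) + C2*t*exp(-3*t).
Apply the initial conditions: u(0) = 3 + C1 = 1 and u'(0) = -6 + C2 - 3*C1 = 5. Solving gives C1 = -2, C2 = 5.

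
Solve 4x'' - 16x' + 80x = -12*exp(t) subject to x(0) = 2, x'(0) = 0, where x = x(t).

x = -3*exp(t)/17 - 71*exp(2*t)*sin(4*t)/68 + 37*cos(4*t)*exp(2*t)/17

Divide through by 4: x'' - 4x' + 20x = -3*exp(t).
Characteristic equation r² - 4r + 20 = 0 has discriminant (-4)² - 4·(20) = -64 < 0, so r = 2 ± 4i.
Hence x_h = C1*cos(4*t)*exp(2*t) + C2*exp(2*t)*sin(4*t).
Try x_p = A*exp(t). Substituting into the equation and dividing by exp(t) gives A = -3/17, so x_p = -3*exp(t)/17.
General solution: x = -3*exp(t)/17 + C1*cos(4*t)*exp(2*t) + C2*exp(2*t)*sin(4*t).
Apply the initial conditions: x(0) = -3/17 + C1 = 2 and x'(0) = -3/17 + 2*C1 + 4*C2 = 0. Solving gives C1 = 37/17, C2 = -71/68.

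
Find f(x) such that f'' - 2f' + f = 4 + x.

Characteristic equation r² - 2r + 1 = 0 has discriminant (-2)² - 4·(1) = 0, so r = 1 is a repeated root.
Hence f_h = (C1 + C2*x)*exp(x).
For the particular solution try f_p = A0 + A1*x. Substituting and matching coefficients of each power of x gives A0 = 6, A1 = 1, so f_p = 6 + x.

f = 6 + x + C1*exp(x) + C2*x*exp(x)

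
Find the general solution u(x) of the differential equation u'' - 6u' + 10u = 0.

u = C1*cos(x)*exp(3*x) + C2*exp(3*x)*sin(x)

Characteristic equation r² - 6r + 10 = 0 has discriminant (-6)² - 4·(10) = -4 < 0, so r = 3 ± i.
Hence u_h = C1*cos(x)*exp(3*x) + C2*exp(3*x)*sin(x).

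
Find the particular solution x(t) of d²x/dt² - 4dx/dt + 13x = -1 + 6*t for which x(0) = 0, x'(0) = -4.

x = 11/169 + 6*t/13 - 244*exp(2*t)*sin(3*t)/169 - 11*cos(3*t)*exp(2*t)/169

Characteristic equation r² - 4r + 13 = 0 has discriminant (-4)² - 4·(13) = -36 < 0, so r = 2 ± 3i.
Hence x_h = C1*cos(3*t)*exp(2*t) + C2*exp(2*t)*sin(3*t).
For the particular solution try x_p = A0 + A1*t. Substituting and matching coefficients of each power of t gives A0 = 11/169, A1 = 6/13, so x_p = 11/169 + 6*t/13.
General solution: x = 11/169 + 6*t/13 + C1*cos(3*t)*exp(2*t) + C2*exp(2*t)*sin(3*t).
Apply the initial conditions: x(0) = 11/169 + C1 = 0 and x'(0) = 6/13 + 2*C1 + 3*C2 = -4. Solving gives C1 = -11/169, C2 = -244/169.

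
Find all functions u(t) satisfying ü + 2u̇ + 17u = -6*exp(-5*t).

u = -3*exp(-5*t)/16 + C1*cos(4*t)*exp(-t) + C2*exp(-t)*sin(4*t)

Characteristic equation r² + 2r + 17 = 0 has discriminant (2)² - 4·(17) = -64 < 0, so r = -1 ± 4i.
Hence u_h = C1*cos(4*t)*exp(-t) + C2*exp(-t)*sin(4*t).
Try u_p = A*exp(-5*t). Substituting into the equation and dividing by exp(-5*t) gives A = -3/16, so u_p = -3*exp(-5*t)/16.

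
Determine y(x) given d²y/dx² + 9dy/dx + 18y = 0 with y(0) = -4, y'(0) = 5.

Characteristic equation r² + 9r + 18 = 0 factors as (r + 3)(r + 6) = 0, so r = -3, -6.
Hence y_h = C1*exp(-3*x) + C2*exp(-6*x).
Apply the initial conditions: y(0) = C1 + C2 = -4 and y'(0) = -6*C2 - 3*C1 = 5. Solving gives C1 = -19/3, C2 = 7/3.

y = -19*exp(-3*x)/3 + 7*exp(-6*x)/3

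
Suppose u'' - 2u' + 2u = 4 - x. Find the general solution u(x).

u = 3/2 - x/2 + C1*cos(x)*exp(x) + C2*exp(x)*sin(x)

Characteristic equation r² - 2r + 2 = 0 has discriminant (-2)² - 4·(2) = -4 < 0, so r = 1 ± i.
Hence u_h = C1*cos(x)*exp(x) + C2*exp(x)*sin(x).
For the particular solution try u_p = A0 + A1*x. Substituting and matching coefficients of each power of x gives A0 = 3/2, A1 = -1/2, so u_p = 3/2 - x/2.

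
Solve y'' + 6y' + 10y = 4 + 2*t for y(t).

y = 7/25 + t/5 + C1*cos(t)*exp(-3*t) + C2*exp(-3*t)*sin(t)

Characteristic equation r² + 6r + 10 = 0 has discriminant (6)² - 4·(10) = -4 < 0, so r = -3 ± i.
Hence y_h = C1*cos(t)*exp(-3*t) + C2*exp(-3*t)*sin(t).
For the particular solution try y_p = A0 + A1*t. Substituting and matching coefficients of each power of t gives A0 = 7/25, A1 = 1/5, so y_p = 7/25 + t/5.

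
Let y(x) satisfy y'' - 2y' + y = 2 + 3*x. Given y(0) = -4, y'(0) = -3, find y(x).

y = 8 - 12*exp(x) + 3*x + 6*x*exp(x)

Characteristic equation r² - 2r + 1 = 0 has discriminant (-2)² - 4·(1) = 0, so r = 1 is a repeated root.
Hence y_h = (C1 + C2*x)*exp(x).
For the particular solution try y_p = A0 + A1*x. Substituting and matching coefficients of each power of x gives A0 = 8, A1 = 3, so y_p = 8 + 3*x.
General solution: y = 8 + 3*x + C1*exp(x) + C2*x*exp(x).
Apply the initial conditions: y(0) = 8 + C1 = -4 and y'(0) = 3 + C1 + C2 = -3. Solving gives C1 = -12, C2 = 6.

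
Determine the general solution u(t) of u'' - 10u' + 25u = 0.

u = C1*exp(5*t) + C2*t*exp(5*t)

Characteristic equation r² - 10r + 25 = 0 has discriminant (-10)² - 4·(25) = 0, so r = 5 is a repeated root.
Hence u_h = (C1 + C2*t)*exp(5*t).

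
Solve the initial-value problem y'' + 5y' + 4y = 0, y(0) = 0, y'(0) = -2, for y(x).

Characteristic equation r² + 5r + 4 = 0 factors as (r + 4)(r + 1) = 0, so r = -4, -1.
Hence y_h = C1*exp(-4*x) + C2*exp(-x).
Apply the initial conditions: y(0) = C1 + C2 = 0 and y'(0) = -C2 - 4*C1 = -2. Solving gives C1 = 2/3, C2 = -2/3.

y = -2*exp(-x)/3 + 2*exp(-4*x)/3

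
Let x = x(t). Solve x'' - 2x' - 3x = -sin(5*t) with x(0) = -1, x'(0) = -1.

x = -73*exp(3*t)/136 - 47*exp(-t)/104 - 5*cos(5*t)/442 + 7*sin(5*t)/221

Characteristic equation r² - 2r - 3 = 0 factors as (r + 1)(r - 3) = 0, so r = -1, 3.
Hence x_h = C1*exp(-t) + C2*exp(3*t).
Try x_p = A*cos(5*t) + B*sin(5*t). Substituting and equating the coefficients of cos(5t) and sin(5t) gives A = -5/442, B = 7/221, so x_p = -5*cos(5*t)/442 + 7*sin(5*t)/221.
General solution: x = -5*cos(5*t)/442 + 7*sin(5*t)/221 + C1*exp(-t) + C2*exp(3*t).
Apply the initial conditions: x(0) = -5/442 + C1 + C2 = -1 and x'(0) = 35/221 - C1 + 3*C2 = -1. Solving gives C1 = -47/104, C2 = -73/136.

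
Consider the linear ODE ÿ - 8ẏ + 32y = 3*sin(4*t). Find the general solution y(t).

Characteristic equation r² - 8r + 32 = 0 has discriminant (-8)² - 4·(32) = -64 < 0, so r = 4 ± 4i.
Hence y_h = C1*cos(4*t)*exp(4*t) + C2*exp(4*t)*sin(4*t).
Try y_p = A*cos(4*t) + B*sin(4*t). Substituting and equating the coefficients of cos(4t) and sin(4t) gives A = 3/40, B = 3/80, so y_p = 3*cos(4*t)/40 + 3*sin(4*t)/80.

y = 3*cos(4*t)/40 + 3*sin(4*t)/80 + C1*cos(4*t)*exp(4*t) + C2*exp(4*t)*sin(4*t)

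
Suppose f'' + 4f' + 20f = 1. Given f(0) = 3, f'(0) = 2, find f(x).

Characteristic equation r² + 4r + 20 = 0 has discriminant (4)² - 4·(20) = -64 < 0, so r = -2 ± 4i.
Hence f_h = C1*cos(4*x)*exp(-2*x) + C2*exp(-2*x)*sin(4*x).
For the particular solution try f_p = A0. Substituting and matching coefficients of each power of x gives A0 = 1/20, so f_p = 1/20.
General solution: f = 1/20 + C1*cos(4*x)*exp(-2*x) + C2*exp(-2*x)*sin(4*x).
Apply the initial conditions: f(0) = 1/20 + C1 = 3 and f'(0) = -2*C1 + 4*C2 = 2. Solving gives C1 = 59/20, C2 = 79/40.

f = 1/20 + 59*cos(4*x)*exp(-2*x)/20 + 79*exp(-2*x)*sin(4*x)/40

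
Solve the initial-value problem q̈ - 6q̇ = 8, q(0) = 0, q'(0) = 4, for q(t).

q = -8/9 - 4*t/3 + 8*exp(6*t)/9

Characteristic equation r² - 6r = 0 factors as (r - 6)r = 0, so r = 6, 0.
Hence q_h = C1*exp(6*t) + C2.
Since 1 solves the homogeneous equation (r = 0 is a root of multiplicity 1), multiply the trial by t. Try q_p = A*t. Substituting into the equation and dividing by 1 gives A = -4/3, so q_p = -4*t/3.
General solution: q = C2 - 4*t/3 + C1*exp(6*t).
Apply the initial conditions: q(0) = C1 + C2 = 0 and q'(0) = -4/3 + 6*C1 = 4. Solving gives C1 = 8/9, C2 = -8/9.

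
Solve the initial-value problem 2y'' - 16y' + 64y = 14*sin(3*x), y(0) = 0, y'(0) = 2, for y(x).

Divide through by 2: y'' - 8y' + 32y = 7*sin(3*x).
Characteristic equation r² - 8r + 32 = 0 has discriminant (-8)² - 4·(32) = -64 < 0, so r = 4 ± 4i.
Hence y_h = C1*cos(4*x)*exp(4*x) + C2*exp(4*x)*sin(4*x).
Try y_p = A*cos(3*x) + B*sin(3*x). Substituting and equating the coefficients of cos(3x) and sin(3x) gives A = 168/1105, B = 161/1105, so y_p = 161*sin(3*x)/1105 + 168*cos(3*x)/1105.
General solution: y = 161*sin(3*x)/1105 + 168*cos(3*x)/1105 + C1*cos(4*x)*exp(4*x) + C2*exp(4*x)*sin(4*x).
Apply the initial conditions: y(0) = 168/1105 + C1 = 0 and y'(0) = 483/1105 + 4*C1 + 4*C2 = 2. Solving gives C1 = -168/1105, C2 = 2399/4420.

y = 161*sin(3*x)/1105 + 168*cos(3*x)/1105 - 168*cos(4*x)*exp(4*x)/1105 + 2399*exp(4*x)*sin(4*x)/4420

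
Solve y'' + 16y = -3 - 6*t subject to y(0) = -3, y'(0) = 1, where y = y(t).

y = -3/16 - 45*cos(4*t)/16 - 3*t/8 + 11*sin(4*t)/32

Characteristic equation r² + 16 = 0 has discriminant (0)² - 4·(16) = -64 < 0, so r = ± 4i.
Hence y_h = C1*cos(4*t) + C2*sin(4*t).
For the particular solution try y_p = A0 + A1*t. Substituting and matching coefficients of each power of t gives A0 = -3/16, A1 = -3/8, so y_p = -3/16 - 3*t/8.
General solution: y = -3/16 - 3*t/8 + C1*cos(4*t) + C2*sin(4*t).
Apply the initial conditions: y(0) = -3/16 + C1 = -3 and y'(0) = -3/8 + 4*C2 = 1. Solving gives C1 = -45/16, C2 = 11/32.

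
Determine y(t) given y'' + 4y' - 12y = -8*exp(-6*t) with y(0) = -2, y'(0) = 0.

Characteristic equation r² + 4r - 12 = 0 factors as (r + 6)(r - 2) = 0, so r = -6, 2.
Hence y_h = C1*exp(-6*t) + C2*exp(2*t).
Since exp(-6*t) solves the homogeneous equation (r = -6 is a root of multiplicity 1), multiply the trial by t. Try y_p = A*t*exp(-6*t). Substituting into the equation and dividing by exp(-6*t) gives A = 1, so y_p = t*exp(-6*t).
General solution: y = C1*exp(-6*t) + C2*exp(2*t) + t*exp(-6*t).
Apply the initial conditions: y(0) = C1 + C2 = -2 and y'(0) = 1 - 6*C1 + 2*C2 = 0. Solving gives C1 = -3/8, C2 = -13/8.

y = -13*exp(2*t)/8 - 3*exp(-6*t)/8 + t*exp(-6*t)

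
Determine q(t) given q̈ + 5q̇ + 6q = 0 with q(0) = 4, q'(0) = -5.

Characteristic equation r² + 5r + 6 = 0 factors as (r + 2)(r + 3) = 0, so r = -2, -3.
Hence q_h = C1*exp(-2*t) + C2*exp(-3*t).
Apply the initial conditions: q(0) = C1 + C2 = 4 and q'(0) = -3*C2 - 2*C1 = -5. Solving gives C1 = 7, C2 = -3.

q = -3*exp(-3*t) + 7*exp(-2*t)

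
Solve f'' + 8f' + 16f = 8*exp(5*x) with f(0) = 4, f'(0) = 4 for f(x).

Characteristic equation r² + 8r + 16 = 0 has discriminant (8)² - 4·(16) = 0, so r = -4 is a repeated root.
Hence f_h = (C1 + C2*x)*exp(-4*x).
Try f_p = A*exp(5*x). Substituting into the equation and dividing by exp(5*x) gives A = 8/81, so f_p = 8*exp(5*x)/81.
General solution: f = 8*exp(5*x)/81 + C1*exp(-4*x) + C2*x*exp(-4*x).
Apply the initial conditions: f(0) = 8/81 + C1 = 4 and f'(0) = 40/81 + C2 - 4*C1 = 4. Solving gives C1 = 316/81, C2 = 172/9.

f = 8*exp(5*x)/81 + 316*exp(-4*x)/81 + 172*x*exp(-4*x)/9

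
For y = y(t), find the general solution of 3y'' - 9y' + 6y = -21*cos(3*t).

Divide through by 3: y'' - 3y' + 2y = -7*cos(3*t).
Characteristic equation r² - 3r + 2 = 0 factors as (r - 2)(r - 1) = 0, so r = 2, 1.
Hence y_h = C1*exp(2*t) + C2*exp(t).
Try y_p = A*cos(3*t) + B*sin(3*t). Substituting and equating the coefficients of cos(3t) and sin(3t) gives A = 49/130, B = 63/130, so y_p = 49*cos(3*t)/130 + 63*sin(3*t)/130.

y = 49*cos(3*t)/130 + 63*sin(3*t)/130 + C1*exp(2*t) + C2*exp(t)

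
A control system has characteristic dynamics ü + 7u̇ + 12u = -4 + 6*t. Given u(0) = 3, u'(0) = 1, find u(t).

u = -5/8 + t/2 + 15*exp(-3*t) - 91*exp(-4*t)/8

Characteristic equation r² + 7r + 12 = 0 factors as (r + 3)(r + 4) = 0, so r = -3, -4.
Hence u_h = C1*exp(-3*t) + C2*exp(-4*t).
For the particular solution try u_p = A0 + A1*t. Substituting and matching coefficients of each power of t gives A0 = -5/8, A1 = 1/2, so u_p = -5/8 + t/2.
General solution: u = -5/8 + t/2 + C1*exp(-3*t) + C2*exp(-4*t).
Apply the initial conditions: u(0) = -5/8 + C1 + C2 = 3 and u'(0) = 1/2 - 4*C2 - 3*C1 = 1. Solving gives C1 = 15, C2 = -91/8.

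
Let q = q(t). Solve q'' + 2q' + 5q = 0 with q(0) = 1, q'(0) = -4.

Characteristic equation r² + 2r + 5 = 0 has discriminant (2)² - 4·(5) = -16 < 0, so r = -1 ± 2i.
Hence q_h = C1*cos(2*t)*exp(-t) + C2*exp(-t)*sin(2*t).
Apply the initial conditions: q(0) = C1 = 1 and q'(0) = -C1 + 2*C2 = -4. Solving gives C1 = 1, C2 = -3/2.

q = cos(2*t)*exp(-t) - 3*exp(-t)*sin(2*t)/2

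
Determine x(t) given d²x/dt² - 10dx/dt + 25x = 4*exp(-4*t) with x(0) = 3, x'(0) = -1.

x = 4*exp(-4*t)/81 + 239*exp(5*t)/81 - 140*t*exp(5*t)/9

Characteristic equation r² - 10r + 25 = 0 has discriminant (-10)² - 4·(25) = 0, so r = 5 is a repeated root.
Hence x_h = (C1 + C2*t)*exp(5*t).
Try x_p = A*exp(-4*t). Substituting into the equation and dividing by exp(-4*t) gives A = 4/81, so x_p = 4*exp(-4*t)/81.
General solution: x = 4*exp(-4*t)/81 + C1*exp(5*t) + C2*t*exp(5*t).
Apply the initial conditions: x(0) = 4/81 + C1 = 3 and x'(0) = -16/81 + C2 + 5*C1 = -1. Solving gives C1 = 239/81, C2 = -140/9.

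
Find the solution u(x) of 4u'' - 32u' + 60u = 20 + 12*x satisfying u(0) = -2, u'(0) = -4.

Divide through by 4: u'' - 8u' + 15u = 5 + 3*x.
Characteristic equation r² - 8r + 15 = 0 factors as (r - 3)(r - 5) = 0, so r = 3, 5.
Hence u_h = C1*exp(3*x) + C2*exp(5*x).
For the particular solution try u_p = A0 + A1*x. Substituting and matching coefficients of each power of x gives A0 = 11/25, A1 = 1/5, so u_p = 11/25 + x/5.
General solution: u = 11/25 + x/5 + C1*exp(3*x) + C2*exp(5*x).
Apply the initial conditions: u(0) = 11/25 + C1 + C2 = -2 and u'(0) = 1/5 + 3*C1 + 5*C2 = -4. Solving gives C1 = -4, C2 = 39/25.

u = 11/25 - 4*exp(3*x) + x/5 + 39*exp(5*x)/25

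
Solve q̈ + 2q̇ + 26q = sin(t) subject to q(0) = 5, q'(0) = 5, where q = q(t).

q = -2*cos(t)/629 + 25*sin(t)/629 + 3147*cos(5*t)*exp(-t)/629 + 6267*exp(-t)*sin(5*t)/3145

Characteristic equation r² + 2r + 26 = 0 has discriminant (2)² - 4·(26) = -100 < 0, so r = -1 ± 5i.
Hence q_h = C1*cos(5*t)*exp(-t) + C2*exp(-t)*sin(5*t).
Try q_p = A*cos(t) + B*sin(t). Substituting and equating the coefficients of cos(t) and sin(t) gives A = -2/629, B = 25/629, so q_p = -2*cos(t)/629 + 25*sin(t)/629.
General solution: q = -2*cos(t)/629 + 25*sin(t)/629 + C1*cos(5*t)*exp(-t) + C2*exp(-t)*sin(5*t).
Apply the initial conditions: q(0) = -2/629 + C1 = 5 and q'(0) = 25/629 - C1 + 5*C2 = 5. Solving gives C1 = 3147/629, C2 = 6267/3145.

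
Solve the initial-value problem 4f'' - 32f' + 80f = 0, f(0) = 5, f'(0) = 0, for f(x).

f = -10*exp(4*x)*sin(2*x) + 5*cos(2*x)*exp(4*x)

Divide through by 4: f'' - 8f' + 20f = 0.
Characteristic equation r² - 8r + 20 = 0 has discriminant (-8)² - 4·(20) = -16 < 0, so r = 4 ± 2i.
Hence f_h = C1*cos(2*x)*exp(4*x) + C2*exp(4*x)*sin(2*x).
Apply the initial conditions: f(0) = C1 = 5 and f'(0) = 2*C2 + 4*C1 = 0. Solving gives C1 = 5, C2 = -10.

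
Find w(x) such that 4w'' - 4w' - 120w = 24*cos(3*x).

Divide through by 4: w'' - w' - 30w = 6*cos(3*x).
Characteristic equation r² - r - 30 = 0 factors as (r - 6)(r + 5) = 0, so r = 6, -5.
Hence w_h = C1*exp(6*x) + C2*exp(-5*x).
Try w_p = A*cos(3*x) + B*sin(3*x). Substituting and equating the coefficients of cos(3x) and sin(3x) gives A = -13/85, B = -1/85, so w_p = -13*cos(3*x)/85 - sin(3*x)/85.

w = -13*cos(3*x)/85 - sin(3*x)/85 + C1*exp(6*x) + C2*exp(-5*x)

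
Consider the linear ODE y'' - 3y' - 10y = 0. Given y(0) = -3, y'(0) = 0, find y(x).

Characteristic equation r² - 3r - 10 = 0 factors as (r + 2)(r - 5) = 0, so r = -2, 5.
Hence y_h = C1*exp(-2*x) + C2*exp(5*x).
Apply the initial conditions: y(0) = C1 + C2 = -3 and y'(0) = -2*C1 + 5*C2 = 0. Solving gives C1 = -15/7, C2 = -6/7.

y = -15*exp(-2*x)/7 - 6*exp(5*x)/7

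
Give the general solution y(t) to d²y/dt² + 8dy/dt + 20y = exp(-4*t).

Characteristic equation r² + 8r + 20 = 0 has discriminant (8)² - 4·(20) = -16 < 0, so r = -4 ± 2i.
Hence y_h = C1*cos(2*t)*exp(-4*t) + C2*exp(-4*t)*sin(2*t).
Try y_p = A*exp(-4*t). Substituting into the equation and dividing by exp(-4*t) gives A = 1/4, so y_p = exp(-4*t)/4.

y = exp(-4*t)/4 + C1*cos(2*t)*exp(-4*t) + C2*exp(-4*t)*sin(2*t)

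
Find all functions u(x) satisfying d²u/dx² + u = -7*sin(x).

Characteristic equation r² + 1 = 0 has discriminant (0)² - 4·(1) = -4 < 0, so r = ± i.
Hence u_h = C1*cos(x) + C2*sin(x).
Since ±1i are characteristic roots, multiply the trial by x. Try u_p = x*(A*cos(x) + B*sin(x)). Substituting and equating the coefficients of cos(x) and sin(x) gives A = 7/2, B = 0, so u_p = 7*x*cos(x)/2.

u = C1*cos(x) + C2*sin(x) + 7*x*cos(x)/2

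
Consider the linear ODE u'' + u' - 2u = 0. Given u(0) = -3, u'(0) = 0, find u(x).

u = -exp(-2*x) - 2*exp(x)

Characteristic equation r² + r - 2 = 0 factors as (r + 2)(r - 1) = 0, so r = -2, 1.
Hence u_h = C1*exp(-2*x) + C2*exp(x).
Apply the initial conditions: u(0) = C1 + C2 = -3 and u'(0) = C2 - 2*C1 = 0. Solving gives C1 = -1, C2 = -2.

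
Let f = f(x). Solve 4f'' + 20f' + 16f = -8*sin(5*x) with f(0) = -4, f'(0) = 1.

Divide through by 4: f'' + 5f' + 4f = -2*sin(5*x).
Characteristic equation r² + 5r + 4 = 0 factors as (r + 4)(r + 1) = 0, so r = -4, -1.
Hence f_h = C1*exp(-4*x) + C2*exp(-x).
Try f_p = A*cos(5*x) + B*sin(5*x). Substituting and equating the coefficients of cos(5x) and sin(5x) gives A = 25/533, B = 21/533, so f_p = 21*sin(5*x)/533 + 25*cos(5*x)/533.
General solution: f = 21*sin(5*x)/533 + 25*cos(5*x)/533 + C1*exp(-4*x) + C2*exp(-x).
Apply the initial conditions: f(0) = 25/533 + C1 + C2 = -4 and f'(0) = 105/533 - C2 - 4*C1 = 1. Solving gives C1 = 133/123, C2 = -200/39.

f = -200*exp(-x)/39 + 21*sin(5*x)/533 + 25*cos(5*x)/533 + 133*exp(-4*x)/123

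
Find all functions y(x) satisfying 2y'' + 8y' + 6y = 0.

y = C1*exp(-x) + C2*exp(-3*x)

Divide through by 2: y'' + 4y' + 3y = 0.
Characteristic equation r² + 4r + 3 = 0 factors as (r + 1)(r + 3) = 0, so r = -1, -3.
Hence y_h = C1*exp(-x) + C2*exp(-3*x).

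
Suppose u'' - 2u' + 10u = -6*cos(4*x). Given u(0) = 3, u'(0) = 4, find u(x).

Characteristic equation r² - 2r + 10 = 0 has discriminant (-2)² - 4·(10) = -36 < 0, so r = 1 ± 3i.
Hence u_h = C1*cos(3*x)*exp(x) + C2*exp(x)*sin(3*x).
Try u_p = A*cos(4*x) + B*sin(4*x). Substituting and equating the coefficients of cos(4x) and sin(4x) gives A = 9/25, B = 12/25, so u_p = 9*cos(4*x)/25 + 12*sin(4*x)/25.
General solution: u = 9*cos(4*x)/25 + 12*sin(4*x)/25 + C1*cos(3*x)*exp(x) + C2*exp(x)*sin(3*x).
Apply the initial conditions: u(0) = 9/25 + C1 = 3 and u'(0) = 48/25 + C1 + 3*C2 = 4. Solving gives C1 = 66/25, C2 = -14/75.

u = 9*cos(4*x)/25 + 12*sin(4*x)/25 - 14*exp(x)*sin(3*x)/75 + 66*cos(3*x)*exp(x)/25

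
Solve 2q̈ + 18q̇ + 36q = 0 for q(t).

q = C1*exp(-6*t) + C2*exp(-3*t)

Divide through by 2: q'' + 9q' + 18q = 0.
Characteristic equation r² + 9r + 18 = 0 factors as (r + 6)(r + 3) = 0, so r = -6, -3.
Hence q_h = C1*exp(-6*t) + C2*exp(-3*t).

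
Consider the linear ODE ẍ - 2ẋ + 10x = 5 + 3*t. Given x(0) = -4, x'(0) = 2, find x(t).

x = 14/25 + 3*t/10 - 114*cos(3*t)*exp(t)/25 + 313*exp(t)*sin(3*t)/150

Characteristic equation r² - 2r + 10 = 0 has discriminant (-2)² - 4·(10) = -36 < 0, so r = 1 ± 3i.
Hence x_h = C1*cos(3*t)*exp(t) + C2*exp(t)*sin(3*t).
For the particular solution try x_p = A0 + A1*t. Substituting and matching coefficients of each power of t gives A0 = 14/25, A1 = 3/10, so x_p = 14/25 + 3*t/10.
General solution: x = 14/25 + 3*t/10 + C1*cos(3*t)*exp(t) + C2*exp(t)*sin(3*t).
Apply the initial conditions: x(0) = 14/25 + C1 = -4 and x'(0) = 3/10 + C1 + 3*C2 = 2. Solving gives C1 = -114/25, C2 = 313/150.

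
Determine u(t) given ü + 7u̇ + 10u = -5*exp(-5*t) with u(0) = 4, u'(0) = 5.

Characteristic equation r² + 7r + 10 = 0 factors as (r + 5)(r + 2) = 0, so r = -5, -2.
Hence u_h = C1*exp(-5*t) + C2*exp(-2*t).
Since exp(-5*t) solves the homogeneous equation (r = -5 is a root of multiplicity 1), multiply the trial by t. Try u_p = A*t*exp(-5*t). Substituting into the equation and dividing by exp(-5*t) gives A = 5/3, so u_p = 5*t*exp(-5*t)/3.
General solution: u = C1*exp(-5*t) + C2*exp(-2*t) + 5*t*exp(-5*t)/3.
Apply the initial conditions: u(0) = C1 + C2 = 4 and u'(0) = 5/3 - 5*C1 - 2*C2 = 5. Solving gives C1 = -34/9, C2 = 70/9.

u = -34*exp(-5*t)/9 + 70*exp(-2*t)/9 + 5*t*exp(-5*t)/3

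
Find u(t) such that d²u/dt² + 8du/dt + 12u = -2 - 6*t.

Characteristic equation r² + 8r + 12 = 0 factors as (r + 2)(r + 6) = 0, so r = -2, -6.
Hence u_h = C1*exp(-2*t) + C2*exp(-6*t).
For the particular solution try u_p = A0 + A1*t. Substituting and matching coefficients of each power of t gives A0 = 1/6, A1 = -1/2, so u_p = 1/6 - t/2.

u = 1/6 - t/2 + C1*exp(-2*t) + C2*exp(-6*t)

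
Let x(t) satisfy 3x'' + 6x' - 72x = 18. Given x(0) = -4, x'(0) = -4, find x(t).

Divide through by 3: x'' + 2x' - 24x = 6.
Characteristic equation r² + 2r - 24 = 0 factors as (r - 4)(r + 6) = 0, so r = 4, -6.
Hence x_h = C1*exp(4*t) + C2*exp(-6*t).
For the particular solution try x_p = A0. Substituting and matching coefficients of each power of t gives A0 = -1/4, so x_p = -1/4.
General solution: x = -1/4 + C1*exp(4*t) + C2*exp(-6*t).
Apply the initial conditions: x(0) = -1/4 + C1 + C2 = -4 and x'(0) = -6*C2 + 4*C1 = -4. Solving gives C1 = -53/20, C2 = -11/10.

x = -1/4 - 53*exp(4*t)/20 - 11*exp(-6*t)/10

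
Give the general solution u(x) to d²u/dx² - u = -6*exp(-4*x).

u = -2*exp(-4*x)/5 + C1*exp(x) + C2*exp(-x)

Characteristic equation r² - 1 = 0 factors as (r - 1)(r + 1) = 0, so r = 1, -1.
Hence u_h = C1*exp(x) + C2*exp(-x).
Try u_p = A*exp(-4*x). Substituting into the equation and dividing by exp(-4*x) gives A = -2/5, so u_p = -2*exp(-4*x)/5.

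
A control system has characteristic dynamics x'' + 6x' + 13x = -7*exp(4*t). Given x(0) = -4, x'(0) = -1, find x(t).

Characteristic equation r² + 6r + 13 = 0 has discriminant (6)² - 4·(13) = -16 < 0, so r = -3 ± 2i.
Hence x_h = C1*cos(2*t)*exp(-3*t) + C2*exp(-3*t)*sin(2*t).
Try x_p = A*exp(4*t). Substituting into the equation and dividing by exp(4*t) gives A = -7/53, so x_p = -7*exp(4*t)/53.
General solution: x = -7*exp(4*t)/53 + C1*cos(2*t)*exp(-3*t) + C2*exp(-3*t)*sin(2*t).
Apply the initial conditions: x(0) = -7/53 + C1 = -4 and x'(0) = -28/53 - 3*C1 + 2*C2 = -1. Solving gives C1 = -205/53, C2 = -320/53.

x = -7*exp(4*t)/53 - 320*exp(-3*t)*sin(2*t)/53 - 205*cos(2*t)*exp(-3*t)/53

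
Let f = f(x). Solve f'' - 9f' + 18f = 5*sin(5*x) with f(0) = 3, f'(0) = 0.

f = -524*exp(6*x)/183 - 35*sin(5*x)/2074 + 225*cos(5*x)/2074 + 587*exp(3*x)/102

Characteristic equation r² - 9r + 18 = 0 factors as (r - 6)(r - 3) = 0, so r = 6, 3.
Hence f_h = C1*exp(6*x) + C2*exp(3*x).
Try f_p = A*cos(5*x) + B*sin(5*x). Substituting and equating the coefficients of cos(5x) and sin(5x) gives A = 225/2074, B = -35/2074, so f_p = -35*sin(5*x)/2074 + 225*cos(5*x)/2074.
General solution: f = -35*sin(5*x)/2074 + 225*cos(5*x)/2074 + C1*exp(6*x) + C2*exp(3*x).
Apply the initial conditions: f(0) = 225/2074 + C1 + C2 = 3 and f'(0) = -175/2074 + 3*C2 + 6*C1 = 0. Solving gives C1 = -524/183, C2 = 587/102.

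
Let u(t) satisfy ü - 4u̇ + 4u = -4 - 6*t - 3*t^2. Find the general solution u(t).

Characteristic equation r² - 4r + 4 = 0 has discriminant (-4)² - 4·(4) = 0, so r = 2 is a repeated root.
Hence u_h = (C1 + C2*t)*exp(2*t).
For the particular solution try u_p = A0 + A1*t + A2*t^2. Substituting and matching coefficients of each power of t gives A0 = -29/8, A1 = -3, A2 = -3/4, so u_p = -29/8 - 3*t - 3*t^2/4.

u = -29/8 - 3*t - 3*t**2/4 + C1*exp(2*t) + C2*t*exp(2*t)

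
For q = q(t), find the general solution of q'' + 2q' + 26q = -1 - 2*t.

q = -11/338 - t/13 + C1*cos(5*t)*exp(-t) + C2*exp(-t)*sin(5*t)

Characteristic equation r² + 2r + 26 = 0 has discriminant (2)² - 4·(26) = -100 < 0, so r = -1 ± 5i.
Hence q_h = C1*cos(5*t)*exp(-t) + C2*exp(-t)*sin(5*t).
For the particular solution try q_p = A0 + A1*t. Substituting and matching coefficients of each power of t gives A0 = -11/338, A1 = -1/13, so q_p = -11/338 - t/13.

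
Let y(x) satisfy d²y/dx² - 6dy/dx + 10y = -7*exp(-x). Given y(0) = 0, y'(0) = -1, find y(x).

y = -7*exp(-x)/17 - 45*exp(3*x)*sin(x)/17 + 7*cos(x)*exp(3*x)/17

Characteristic equation r² - 6r + 10 = 0 has discriminant (-6)² - 4·(10) = -4 < 0, so r = 3 ± i.
Hence y_h = C1*cos(x)*exp(3*x) + C2*exp(3*x)*sin(x).
Try y_p = A*exp(-x). Substituting into the equation and dividing by exp(-x) gives A = -7/17, so y_p = -7*exp(-x)/17.
General solution: y = -7*exp(-x)/17 + C1*cos(x)*exp(3*x) + C2*exp(3*x)*sin(x).
Apply the initial conditions: y(0) = -7/17 + C1 = 0 and y'(0) = 7/17 + C2 + 3*C1 = -1. Solving gives C1 = 7/17, C2 = -45/17.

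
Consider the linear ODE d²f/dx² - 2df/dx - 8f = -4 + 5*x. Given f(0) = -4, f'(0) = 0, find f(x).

Characteristic equation r² - 2r - 8 = 0 factors as (r + 2)(r - 4) = 0, so r = -2, 4.
Hence f_h = C1*exp(-2*x) + C2*exp(4*x).
For the particular solution try f_p = A0 + A1*x. Substituting and matching coefficients of each power of x gives A0 = 21/32, A1 = -5/8, so f_p = 21/32 - 5*x/8.
General solution: f = 21/32 - 5*x/8 + C1*exp(-2*x) + C2*exp(4*x).
Apply the initial conditions: f(0) = 21/32 + C1 + C2 = -4 and f'(0) = -5/8 - 2*C1 + 4*C2 = 0. Solving gives C1 = -77/24, C2 = -139/96.

f = 21/32 - 139*exp(4*x)/96 - 77*exp(-2*x)/24 - 5*x/8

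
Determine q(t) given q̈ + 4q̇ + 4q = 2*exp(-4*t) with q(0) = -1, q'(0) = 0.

Characteristic equation r² + 4r + 4 = 0 has discriminant (4)² - 4·(4) = 0, so r = -2 is a repeated root.
Hence q_h = (C1 + C2*t)*exp(-2*t).
Try q_p = A*exp(-4*t). Substituting into the equation and dividing by exp(-4*t) gives A = 1/2, so q_p = exp(-4*t)/2.
General solution: q = exp(-4*t)/2 + C1*exp(-2*t) + C2*t*exp(-2*t).
Apply the initial conditions: q(0) = 1/2 + C1 = -1 and q'(0) = -2 + C2 - 2*C1 = 0. Solving gives C1 = -3/2, C2 = -1.

q = exp(-4*t)/2 - 3*exp(-2*t)/2 - t*exp(-2*t)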